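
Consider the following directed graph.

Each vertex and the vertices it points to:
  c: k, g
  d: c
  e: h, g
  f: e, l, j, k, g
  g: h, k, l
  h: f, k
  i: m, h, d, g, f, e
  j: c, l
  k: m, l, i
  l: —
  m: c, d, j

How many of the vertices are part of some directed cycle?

10

A vertex is on a directed cycle iff it belongs to a strongly connected component of size ≥ 2 (or has a self-loop).
The vertices on cycles are {c, d, e, f, g, h, i, j, k, m} — 10 in total.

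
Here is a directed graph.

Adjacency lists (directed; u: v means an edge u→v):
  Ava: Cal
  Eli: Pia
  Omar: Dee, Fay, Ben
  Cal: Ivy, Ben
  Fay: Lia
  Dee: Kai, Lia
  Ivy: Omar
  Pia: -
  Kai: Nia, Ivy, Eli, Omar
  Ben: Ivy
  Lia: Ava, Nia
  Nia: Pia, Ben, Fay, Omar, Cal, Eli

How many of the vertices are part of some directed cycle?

10

A vertex is on a directed cycle iff it belongs to a strongly connected component of size ≥ 2 (or has a self-loop).
The vertices on cycles are {Ava, Ben, Cal, Dee, Fay, Ivy, Kai, Lia, Nia, Omar} — 10 in total.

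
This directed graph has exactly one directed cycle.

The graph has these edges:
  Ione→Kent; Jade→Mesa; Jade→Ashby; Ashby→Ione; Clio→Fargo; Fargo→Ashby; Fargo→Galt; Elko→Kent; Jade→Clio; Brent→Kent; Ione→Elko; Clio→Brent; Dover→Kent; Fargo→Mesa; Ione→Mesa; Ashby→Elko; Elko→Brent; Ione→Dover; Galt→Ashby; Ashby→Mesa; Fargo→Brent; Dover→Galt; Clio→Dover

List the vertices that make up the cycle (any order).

DFS with gray/black marking from Galt:
Galt gray
  Ashby gray
    Ione gray
      Mesa gray
      Mesa black
      Elko gray
        Brent gray
          Kent gray
          Kent black
        Brent black
        Elko→Kent: Kent black — skip
      Elko black
      Dover gray
        Dover→Kent: Kent black — skip
        Dover→Galt: Galt is gray → back edge
Back edge closes the cycle Galt → Ashby → Ione → Dover → Galt; its vertices are {Galt, Ione, Ashby, Dover}.

Galt, Ione, Ashby, Dover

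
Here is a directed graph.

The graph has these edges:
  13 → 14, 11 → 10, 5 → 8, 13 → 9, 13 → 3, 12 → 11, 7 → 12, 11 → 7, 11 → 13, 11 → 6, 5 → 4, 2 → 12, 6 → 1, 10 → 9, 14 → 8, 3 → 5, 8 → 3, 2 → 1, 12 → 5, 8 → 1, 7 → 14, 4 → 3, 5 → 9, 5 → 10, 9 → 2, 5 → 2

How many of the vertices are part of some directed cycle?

A vertex is on a directed cycle iff it belongs to a strongly connected component of size ≥ 2 (or has a self-loop).
The vertices on cycles are {2, 3, 4, 5, 7, 8, 9, 10, 11, 12, 13, 14} — 12 in total.

12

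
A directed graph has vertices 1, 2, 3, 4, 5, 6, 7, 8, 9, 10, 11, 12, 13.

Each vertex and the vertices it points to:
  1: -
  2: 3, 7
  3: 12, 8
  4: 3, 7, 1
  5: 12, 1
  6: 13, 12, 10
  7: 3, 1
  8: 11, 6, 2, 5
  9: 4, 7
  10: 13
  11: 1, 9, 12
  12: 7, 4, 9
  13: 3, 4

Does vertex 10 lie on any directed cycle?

Yes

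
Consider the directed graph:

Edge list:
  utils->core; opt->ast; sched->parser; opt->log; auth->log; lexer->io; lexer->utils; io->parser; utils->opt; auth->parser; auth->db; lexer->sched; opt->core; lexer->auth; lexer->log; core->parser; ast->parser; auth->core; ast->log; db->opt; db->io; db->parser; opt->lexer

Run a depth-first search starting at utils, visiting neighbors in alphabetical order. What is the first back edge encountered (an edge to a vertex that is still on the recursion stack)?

db->opt

DFS from utils (visiting neighbors in alphabetical order); mark gray on enter, black on exit:
utils gray
  core gray
    parser gray
    parser black
  core black
  opt gray
    ast gray
      log gray
      log black
      ast→parser: parser black — skip
    ast black
    opt→core: core black — skip
    lexer gray
      auth gray
        auth→core: core black — skip
        db gray
          io gray
            io→parser: parser black — skip
          io black
          db→opt: opt is gray → back edge
First back edge: db → opt.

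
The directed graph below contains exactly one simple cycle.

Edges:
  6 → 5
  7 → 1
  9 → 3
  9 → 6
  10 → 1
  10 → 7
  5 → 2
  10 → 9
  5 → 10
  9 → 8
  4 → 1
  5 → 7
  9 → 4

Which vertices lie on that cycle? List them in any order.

5, 6, 9, 10

DFS with gray/black marking from 9:
9 gray
  6 gray
    5 gray
      7 gray
        1 gray
        1 black
      7 black
      10 gray
        10→9: 9 is gray → back edge
Back edge closes the cycle 9 → 6 → 5 → 10 → 9; its vertices are {5, 6, 9, 10}.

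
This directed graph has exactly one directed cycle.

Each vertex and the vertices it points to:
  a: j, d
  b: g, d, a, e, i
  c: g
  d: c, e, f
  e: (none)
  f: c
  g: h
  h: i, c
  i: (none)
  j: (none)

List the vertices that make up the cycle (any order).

DFS with gray/black marking from g:
g gray
  h gray
    i gray
    i black
    c gray
      c→g: g is gray → back edge
Back edge closes the cycle g → h → c → g; its vertices are {c, g, h}.

c, g, h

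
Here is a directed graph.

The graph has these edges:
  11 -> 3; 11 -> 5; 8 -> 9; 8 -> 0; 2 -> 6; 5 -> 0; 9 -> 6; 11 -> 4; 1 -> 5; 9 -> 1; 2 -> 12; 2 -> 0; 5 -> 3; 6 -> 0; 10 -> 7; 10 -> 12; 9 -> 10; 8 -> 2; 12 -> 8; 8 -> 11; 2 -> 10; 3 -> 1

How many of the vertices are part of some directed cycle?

A vertex is on a directed cycle iff it belongs to a strongly connected component of size ≥ 2 (or has a self-loop).
The vertices on cycles are {1, 2, 3, 5, 8, 9, 10, 12} — 8 in total.

8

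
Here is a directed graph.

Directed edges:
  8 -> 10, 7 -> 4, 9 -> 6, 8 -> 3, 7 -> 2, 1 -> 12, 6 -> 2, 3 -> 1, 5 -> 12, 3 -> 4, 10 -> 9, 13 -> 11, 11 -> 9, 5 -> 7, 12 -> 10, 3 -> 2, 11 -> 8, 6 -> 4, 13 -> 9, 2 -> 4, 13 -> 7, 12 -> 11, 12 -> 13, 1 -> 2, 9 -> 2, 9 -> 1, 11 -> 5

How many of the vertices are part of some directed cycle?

A vertex is on a directed cycle iff it belongs to a strongly connected component of size ≥ 2 (or has a self-loop).
The vertices on cycles are {1, 3, 5, 8, 9, 10, 11, 12, 13} — 9 in total.

9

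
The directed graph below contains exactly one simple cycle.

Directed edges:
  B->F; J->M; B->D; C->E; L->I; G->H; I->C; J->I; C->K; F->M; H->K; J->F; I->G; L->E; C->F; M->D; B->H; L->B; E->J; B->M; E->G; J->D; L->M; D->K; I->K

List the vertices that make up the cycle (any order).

DFS with gray/black marking from I:
I gray
  K gray
  K black
  C gray
    C→K: K black — skip
    F gray
      M gray
        D gray
          D→K: K black — skip
        D black
      M black
    F black
    E gray
      J gray
        J→F: F black — skip
        J→M: M black — skip
        J→I: I is gray → back edge
Back edge closes the cycle I → C → E → J → I; its vertices are {C, E, I, J}.

C, E, I, J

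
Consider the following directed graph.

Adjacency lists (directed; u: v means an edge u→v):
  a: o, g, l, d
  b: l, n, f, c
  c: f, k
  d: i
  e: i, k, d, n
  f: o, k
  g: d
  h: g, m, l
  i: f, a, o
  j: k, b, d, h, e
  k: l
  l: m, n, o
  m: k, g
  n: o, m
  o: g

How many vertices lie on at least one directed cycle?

10

A vertex is on a directed cycle iff it belongs to a strongly connected component of size ≥ 2 (or has a self-loop).
The vertices on cycles are {a, d, f, g, i, k, l, m, n, o} — 10 in total.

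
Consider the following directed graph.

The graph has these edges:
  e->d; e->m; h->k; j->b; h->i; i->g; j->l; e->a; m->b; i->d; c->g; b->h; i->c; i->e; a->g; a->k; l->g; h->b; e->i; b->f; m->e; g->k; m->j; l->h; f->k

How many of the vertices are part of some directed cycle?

A vertex is on a directed cycle iff it belongs to a strongly connected component of size ≥ 2 (or has a self-loop).
The vertices on cycles are {b, e, h, i, j, l, m} — 7 in total.

7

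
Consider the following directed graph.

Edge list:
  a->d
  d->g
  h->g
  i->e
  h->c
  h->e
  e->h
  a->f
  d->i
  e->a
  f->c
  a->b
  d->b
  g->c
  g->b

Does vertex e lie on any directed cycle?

Yes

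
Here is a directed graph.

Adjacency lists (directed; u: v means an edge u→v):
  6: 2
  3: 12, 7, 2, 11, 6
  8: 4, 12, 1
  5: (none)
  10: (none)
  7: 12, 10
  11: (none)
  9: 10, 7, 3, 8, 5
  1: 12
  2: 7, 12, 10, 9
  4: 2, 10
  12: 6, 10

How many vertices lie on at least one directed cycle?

9

A vertex is on a directed cycle iff it belongs to a strongly connected component of size ≥ 2 (or has a self-loop).
The vertices on cycles are {1, 2, 3, 4, 6, 7, 8, 9, 12} — 9 in total.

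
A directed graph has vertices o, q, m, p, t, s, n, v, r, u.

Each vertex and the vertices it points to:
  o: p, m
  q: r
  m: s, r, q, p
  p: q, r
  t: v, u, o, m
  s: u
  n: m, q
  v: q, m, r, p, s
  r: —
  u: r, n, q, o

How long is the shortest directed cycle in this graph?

For each vertex v, BFS finds the shortest path from v back to v.
The shortest such closed walk is o → m → s → u → o, length 4.

4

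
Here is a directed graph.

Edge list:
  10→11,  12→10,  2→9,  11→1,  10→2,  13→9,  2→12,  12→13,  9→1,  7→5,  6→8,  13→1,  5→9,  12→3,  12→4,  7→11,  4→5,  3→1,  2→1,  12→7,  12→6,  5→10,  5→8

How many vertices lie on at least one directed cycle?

A vertex is on a directed cycle iff it belongs to a strongly connected component of size ≥ 2 (or has a self-loop).
The vertices on cycles are {2, 4, 5, 7, 10, 12} — 6 in total.

6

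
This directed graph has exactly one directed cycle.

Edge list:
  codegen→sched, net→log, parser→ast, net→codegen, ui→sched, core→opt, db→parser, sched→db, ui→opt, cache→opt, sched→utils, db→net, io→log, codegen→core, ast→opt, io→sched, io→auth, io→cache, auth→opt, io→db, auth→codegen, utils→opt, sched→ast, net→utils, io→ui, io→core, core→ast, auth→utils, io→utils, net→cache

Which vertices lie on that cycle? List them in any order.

DFS with gray/black marking from db:
db gray
  parser gray
    ast gray
      opt gray
      opt black
    ast black
  parser black
  net gray
    utils gray
      utils→opt: opt black — skip
    utils black
    cache gray
      cache→opt: opt black — skip
    cache black
    log gray
    log black
    codegen gray
      sched gray
        sched→utils: utils black — skip
        sched→db: db is gray → back edge
Back edge closes the cycle db → net → codegen → sched → db; its vertices are {db, net, sched, codegen}.

db, net, sched, codegen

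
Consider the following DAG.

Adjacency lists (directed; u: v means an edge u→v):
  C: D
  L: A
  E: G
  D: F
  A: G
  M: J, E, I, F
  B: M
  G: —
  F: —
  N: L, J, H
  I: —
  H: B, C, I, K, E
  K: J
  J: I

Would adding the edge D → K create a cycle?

No

Adding D→K creates a cycle iff K can already reach D.
Explore from K: no path reaches D. The graph stays acyclic.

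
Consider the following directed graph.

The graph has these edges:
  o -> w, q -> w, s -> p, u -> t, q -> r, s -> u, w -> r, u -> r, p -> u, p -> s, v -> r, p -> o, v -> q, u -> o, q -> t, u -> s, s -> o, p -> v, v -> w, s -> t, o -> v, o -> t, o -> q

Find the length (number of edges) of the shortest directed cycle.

2

For each vertex v, BFS finds the shortest path from v back to v.
The shortest such closed walk is p → s → p, length 2.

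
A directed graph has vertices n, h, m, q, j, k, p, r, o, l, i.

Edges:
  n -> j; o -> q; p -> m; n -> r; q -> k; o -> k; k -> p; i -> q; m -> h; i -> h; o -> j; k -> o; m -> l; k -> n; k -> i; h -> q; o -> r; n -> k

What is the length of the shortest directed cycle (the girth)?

2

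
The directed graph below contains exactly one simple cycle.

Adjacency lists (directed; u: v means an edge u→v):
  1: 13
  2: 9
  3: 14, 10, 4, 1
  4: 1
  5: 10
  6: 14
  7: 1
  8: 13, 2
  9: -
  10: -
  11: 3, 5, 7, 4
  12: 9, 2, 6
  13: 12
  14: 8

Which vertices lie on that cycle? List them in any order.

6, 8, 12, 13, 14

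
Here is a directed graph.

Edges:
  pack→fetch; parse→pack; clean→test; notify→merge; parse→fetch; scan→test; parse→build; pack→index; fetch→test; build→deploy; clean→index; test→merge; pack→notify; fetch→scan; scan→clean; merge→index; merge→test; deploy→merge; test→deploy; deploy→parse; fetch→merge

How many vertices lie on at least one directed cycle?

10

A vertex is on a directed cycle iff it belongs to a strongly connected component of size ≥ 2 (or has a self-loop).
The vertices on cycles are {pack, scan, test, build, clean, fetch, merge, parse, deploy, notify} — 10 in total.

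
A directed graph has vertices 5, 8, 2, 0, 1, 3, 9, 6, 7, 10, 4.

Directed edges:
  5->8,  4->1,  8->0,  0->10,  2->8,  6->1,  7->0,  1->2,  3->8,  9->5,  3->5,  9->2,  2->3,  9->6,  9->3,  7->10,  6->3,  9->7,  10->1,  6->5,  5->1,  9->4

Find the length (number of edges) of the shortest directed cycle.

4

For each vertex v, BFS finds the shortest path from v back to v.
The shortest such closed walk is 2 → 3 → 5 → 1 → 2, length 4.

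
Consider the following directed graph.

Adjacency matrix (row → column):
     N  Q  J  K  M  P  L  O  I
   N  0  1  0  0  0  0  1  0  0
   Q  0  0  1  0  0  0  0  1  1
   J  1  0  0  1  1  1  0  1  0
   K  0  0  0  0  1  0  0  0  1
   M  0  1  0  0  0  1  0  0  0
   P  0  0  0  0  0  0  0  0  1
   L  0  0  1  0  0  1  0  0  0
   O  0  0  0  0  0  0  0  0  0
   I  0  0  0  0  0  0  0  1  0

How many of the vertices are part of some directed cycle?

A vertex is on a directed cycle iff it belongs to a strongly connected component of size ≥ 2 (or has a self-loop).
The vertices on cycles are {J, K, L, M, N, Q} — 6 in total.

6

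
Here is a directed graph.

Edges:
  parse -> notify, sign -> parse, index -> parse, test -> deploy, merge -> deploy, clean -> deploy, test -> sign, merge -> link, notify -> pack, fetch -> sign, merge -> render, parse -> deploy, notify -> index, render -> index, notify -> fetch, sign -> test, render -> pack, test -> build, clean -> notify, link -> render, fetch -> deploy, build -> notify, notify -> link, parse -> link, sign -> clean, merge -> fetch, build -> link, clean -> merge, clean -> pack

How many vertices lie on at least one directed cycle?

11

A vertex is on a directed cycle iff it belongs to a strongly connected component of size ≥ 2 (or has a self-loop).
The vertices on cycles are {link, sign, test, build, clean, fetch, index, merge, parse, notify, render} — 11 in total.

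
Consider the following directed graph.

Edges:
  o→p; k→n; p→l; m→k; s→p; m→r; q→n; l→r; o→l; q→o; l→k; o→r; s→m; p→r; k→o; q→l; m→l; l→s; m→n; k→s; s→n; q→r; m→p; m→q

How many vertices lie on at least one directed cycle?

7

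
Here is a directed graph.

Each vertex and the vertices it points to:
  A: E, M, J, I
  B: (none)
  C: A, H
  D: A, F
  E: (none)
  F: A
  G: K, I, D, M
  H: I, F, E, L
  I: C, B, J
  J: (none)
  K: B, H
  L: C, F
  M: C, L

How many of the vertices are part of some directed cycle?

A vertex is on a directed cycle iff it belongs to a strongly connected component of size ≥ 2 (or has a self-loop).
The vertices on cycles are {A, C, F, H, I, L, M} — 7 in total.

7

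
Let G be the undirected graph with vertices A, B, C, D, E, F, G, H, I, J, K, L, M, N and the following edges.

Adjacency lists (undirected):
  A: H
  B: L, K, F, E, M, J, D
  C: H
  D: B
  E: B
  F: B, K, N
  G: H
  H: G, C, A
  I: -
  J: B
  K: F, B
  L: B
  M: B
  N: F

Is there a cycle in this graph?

DFS, tracking each vertex's parent; an edge to a visited non-parent vertex closes a cycle.
Start from G:
visit G (parent –)
  visit H (parent G)
    H–G: parent, skip
    visit C (parent H)
      C–H: parent, skip
    visit A (parent H)
      A–H: parent, skip
visit B (parent –)
  visit L (parent B)
    L–B: parent, skip
  visit K (parent B)
    visit F (parent K)
      F–B: B visited and ≠ parent → cycle
Cycle: B – K – F – B.

Yes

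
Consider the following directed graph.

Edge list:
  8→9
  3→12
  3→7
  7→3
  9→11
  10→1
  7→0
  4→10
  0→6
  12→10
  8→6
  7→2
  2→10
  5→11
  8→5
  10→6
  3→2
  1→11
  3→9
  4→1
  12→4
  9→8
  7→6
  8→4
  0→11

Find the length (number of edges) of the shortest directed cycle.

2

For each vertex v, BFS finds the shortest path from v back to v.
The shortest such closed walk is 3 → 7 → 3, length 2.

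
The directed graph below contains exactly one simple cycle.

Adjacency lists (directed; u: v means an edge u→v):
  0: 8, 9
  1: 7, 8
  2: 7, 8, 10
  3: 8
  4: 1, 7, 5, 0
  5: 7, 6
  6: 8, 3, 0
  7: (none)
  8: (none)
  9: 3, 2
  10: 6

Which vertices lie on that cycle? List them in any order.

DFS with gray/black marking from 0:
0 gray
  8 gray
  8 black
  9 gray
    3 gray
      3→8: 8 black — skip
    3 black
    2 gray
      7 gray
      7 black
      2→8: 8 black — skip
      10 gray
        6 gray
          6→8: 8 black — skip
          6→3: 3 black — skip
          6→0: 0 is gray → back edge
Back edge closes the cycle 0 → 9 → 2 → 10 → 6 → 0; its vertices are {0, 2, 6, 9, 10}.

0, 2, 6, 9, 10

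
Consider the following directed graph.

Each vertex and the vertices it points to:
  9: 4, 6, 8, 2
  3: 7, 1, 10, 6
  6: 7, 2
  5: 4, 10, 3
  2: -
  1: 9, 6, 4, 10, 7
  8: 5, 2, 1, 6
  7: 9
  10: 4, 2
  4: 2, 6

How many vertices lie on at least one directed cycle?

A vertex is on a directed cycle iff it belongs to a strongly connected component of size ≥ 2 (or has a self-loop).
The vertices on cycles are {1, 3, 4, 5, 6, 7, 8, 9, 10} — 9 in total.

9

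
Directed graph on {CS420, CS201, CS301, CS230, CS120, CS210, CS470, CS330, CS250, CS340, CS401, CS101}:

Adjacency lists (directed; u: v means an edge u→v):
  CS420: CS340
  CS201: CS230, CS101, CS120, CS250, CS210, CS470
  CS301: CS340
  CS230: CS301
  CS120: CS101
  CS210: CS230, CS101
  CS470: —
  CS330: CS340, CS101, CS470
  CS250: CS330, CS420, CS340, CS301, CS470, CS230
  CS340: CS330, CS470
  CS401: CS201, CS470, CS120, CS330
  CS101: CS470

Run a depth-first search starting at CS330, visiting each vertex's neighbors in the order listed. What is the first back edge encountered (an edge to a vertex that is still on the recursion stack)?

DFS from CS330 (visiting each vertex's neighbors in the order listed); mark gray on enter, black on exit:
CS330 gray
  CS340 gray
    CS340→CS330: CS330 is gray → back edge
First back edge: CS340 → CS330.

CS340→CS330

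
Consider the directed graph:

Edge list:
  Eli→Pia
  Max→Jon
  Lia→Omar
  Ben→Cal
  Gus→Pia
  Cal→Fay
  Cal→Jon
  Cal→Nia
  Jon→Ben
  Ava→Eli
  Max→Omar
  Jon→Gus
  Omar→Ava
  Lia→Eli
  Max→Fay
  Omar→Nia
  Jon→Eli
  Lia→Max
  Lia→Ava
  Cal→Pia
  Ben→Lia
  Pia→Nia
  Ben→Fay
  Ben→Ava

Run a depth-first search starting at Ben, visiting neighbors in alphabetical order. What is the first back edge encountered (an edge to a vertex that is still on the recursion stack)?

Jon→Ben

DFS from Ben (visiting neighbors in alphabetical order); mark gray on enter, black on exit:
Ben gray
  Ava gray
    Eli gray
      Pia gray
        Nia gray
        Nia black
      Pia black
    Eli black
  Ava black
  Cal gray
    Fay gray
    Fay black
    Jon gray
      Jon→Ben: Ben is gray → back edge
First back edge: Jon → Ben.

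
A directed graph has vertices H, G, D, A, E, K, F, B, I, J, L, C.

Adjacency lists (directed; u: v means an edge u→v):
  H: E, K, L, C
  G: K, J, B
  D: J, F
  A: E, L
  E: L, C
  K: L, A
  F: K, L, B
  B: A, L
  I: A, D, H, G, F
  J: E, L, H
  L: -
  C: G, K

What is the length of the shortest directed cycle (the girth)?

For each vertex v, BFS finds the shortest path from v back to v.
The shortest such closed walk is H → C → G → J → H, length 4.

4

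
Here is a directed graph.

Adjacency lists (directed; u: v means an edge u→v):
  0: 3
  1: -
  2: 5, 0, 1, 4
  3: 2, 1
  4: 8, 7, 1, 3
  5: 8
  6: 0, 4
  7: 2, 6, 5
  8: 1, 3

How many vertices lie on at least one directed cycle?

A vertex is on a directed cycle iff it belongs to a strongly connected component of size ≥ 2 (or has a self-loop).
The vertices on cycles are {0, 2, 3, 4, 5, 6, 7, 8} — 8 in total.

8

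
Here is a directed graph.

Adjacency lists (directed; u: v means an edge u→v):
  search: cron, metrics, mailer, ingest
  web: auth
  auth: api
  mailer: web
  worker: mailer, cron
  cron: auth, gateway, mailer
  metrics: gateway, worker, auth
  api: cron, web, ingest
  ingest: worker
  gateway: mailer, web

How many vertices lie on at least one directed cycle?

A vertex is on a directed cycle iff it belongs to a strongly connected component of size ≥ 2 (or has a self-loop).
The vertices on cycles are {api, web, auth, cron, ingest, mailer, worker, gateway} — 8 in total.

8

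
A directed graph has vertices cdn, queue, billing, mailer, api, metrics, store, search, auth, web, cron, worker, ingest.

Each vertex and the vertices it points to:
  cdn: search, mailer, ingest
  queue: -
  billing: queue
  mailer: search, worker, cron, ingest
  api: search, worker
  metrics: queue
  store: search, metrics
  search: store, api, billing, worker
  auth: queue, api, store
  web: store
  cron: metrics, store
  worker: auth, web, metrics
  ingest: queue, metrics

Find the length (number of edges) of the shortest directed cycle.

For each vertex v, BFS finds the shortest path from v back to v.
The shortest such closed walk is search → store → search, length 2.

2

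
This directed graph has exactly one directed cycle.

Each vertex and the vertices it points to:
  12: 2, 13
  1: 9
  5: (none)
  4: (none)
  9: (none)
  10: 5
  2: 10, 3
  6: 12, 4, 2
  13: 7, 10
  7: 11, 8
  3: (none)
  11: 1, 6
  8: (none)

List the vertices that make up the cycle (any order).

DFS with gray/black marking from 11:
11 gray
  1 gray
    9 gray
    9 black
  1 black
  6 gray
    12 gray
      2 gray
        10 gray
          5 gray
          5 black
        10 black
        3 gray
        3 black
      2 black
      13 gray
        7 gray
          7→11: 11 is gray → back edge
Back edge closes the cycle 11 → 6 → 12 → 13 → 7 → 11; its vertices are {6, 7, 11, 12, 13}.

6, 7, 11, 12, 13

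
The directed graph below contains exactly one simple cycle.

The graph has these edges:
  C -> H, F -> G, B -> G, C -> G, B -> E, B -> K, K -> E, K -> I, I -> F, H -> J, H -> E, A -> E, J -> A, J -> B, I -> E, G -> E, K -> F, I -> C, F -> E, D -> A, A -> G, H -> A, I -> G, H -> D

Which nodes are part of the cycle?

DFS with gray/black marking from C:
C gray
  G gray
    E gray
    E black
  G black
  H gray
    H→E: E black — skip
    A gray
      A→G: G black — skip
      A→E: E black — skip
    A black
    J gray
      J→A: A black — skip
      B gray
        B→G: G black — skip
        B→E: E black — skip
        K gray
          K→E: E black — skip
          F gray
            F→E: E black — skip
            F→G: G black — skip
          F black
          I gray
            I→E: E black — skip
            I→F: F black — skip
            I→G: G black — skip
            I→C: C is gray → back edge
Back edge closes the cycle C → H → J → B → K → I → C; its vertices are {B, C, H, I, J, K}.

B, C, H, I, J, K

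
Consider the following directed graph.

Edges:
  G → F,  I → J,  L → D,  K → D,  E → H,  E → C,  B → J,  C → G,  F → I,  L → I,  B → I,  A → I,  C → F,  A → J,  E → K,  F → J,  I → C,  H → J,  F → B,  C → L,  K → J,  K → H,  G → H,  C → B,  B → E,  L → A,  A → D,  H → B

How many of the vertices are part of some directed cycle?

A vertex is on a directed cycle iff it belongs to a strongly connected component of size ≥ 2 (or has a self-loop).
The vertices on cycles are {A, B, C, E, F, G, H, I, K, L} — 10 in total.

10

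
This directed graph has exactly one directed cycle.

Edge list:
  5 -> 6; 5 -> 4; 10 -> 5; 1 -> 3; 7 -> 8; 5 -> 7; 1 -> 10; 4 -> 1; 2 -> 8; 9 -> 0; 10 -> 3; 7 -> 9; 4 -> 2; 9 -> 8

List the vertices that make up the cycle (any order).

DFS with gray/black marking from 5:
5 gray
  7 gray
    8 gray
    8 black
    9 gray
      9→8: 8 black — skip
      0 gray
      0 black
    9 black
  7 black
  4 gray
    1 gray
      10 gray
        3 gray
        3 black
        10→5: 5 is gray → back edge
Back edge closes the cycle 5 → 4 → 1 → 10 → 5; its vertices are {1, 4, 5, 10}.

1, 4, 5, 10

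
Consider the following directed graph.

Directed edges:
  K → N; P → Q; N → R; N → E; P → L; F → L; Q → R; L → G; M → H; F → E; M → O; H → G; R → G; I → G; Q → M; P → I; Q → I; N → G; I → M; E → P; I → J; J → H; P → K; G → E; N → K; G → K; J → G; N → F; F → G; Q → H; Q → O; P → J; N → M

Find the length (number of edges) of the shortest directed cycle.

For each vertex v, BFS finds the shortest path from v back to v.
The shortest such closed walk is K → N → K, length 2.

2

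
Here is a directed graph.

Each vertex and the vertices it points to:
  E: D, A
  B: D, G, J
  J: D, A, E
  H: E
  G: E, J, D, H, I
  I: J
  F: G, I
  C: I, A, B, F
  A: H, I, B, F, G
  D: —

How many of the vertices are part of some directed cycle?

A vertex is on a directed cycle iff it belongs to a strongly connected component of size ≥ 2 (or has a self-loop).
The vertices on cycles are {A, B, E, F, G, H, I, J} — 8 in total.

8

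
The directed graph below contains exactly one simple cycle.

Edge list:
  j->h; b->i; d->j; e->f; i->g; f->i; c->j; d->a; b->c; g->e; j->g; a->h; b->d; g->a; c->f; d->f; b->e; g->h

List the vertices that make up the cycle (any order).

e, f, g, i

DFS with gray/black marking from e:
e gray
  f gray
    i gray
      g gray
        h gray
        h black
        a gray
          a→h: h black — skip
        a black
        g→e: e is gray → back edge
Back edge closes the cycle e → f → i → g → e; its vertices are {e, f, g, i}.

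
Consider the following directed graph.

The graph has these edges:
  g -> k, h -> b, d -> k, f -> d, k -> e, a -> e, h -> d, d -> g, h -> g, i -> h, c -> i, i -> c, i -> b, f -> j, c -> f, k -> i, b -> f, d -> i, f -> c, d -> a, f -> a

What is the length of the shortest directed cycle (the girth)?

For each vertex v, BFS finds the shortest path from v back to v.
The shortest such closed walk is i → c → i, length 2.

2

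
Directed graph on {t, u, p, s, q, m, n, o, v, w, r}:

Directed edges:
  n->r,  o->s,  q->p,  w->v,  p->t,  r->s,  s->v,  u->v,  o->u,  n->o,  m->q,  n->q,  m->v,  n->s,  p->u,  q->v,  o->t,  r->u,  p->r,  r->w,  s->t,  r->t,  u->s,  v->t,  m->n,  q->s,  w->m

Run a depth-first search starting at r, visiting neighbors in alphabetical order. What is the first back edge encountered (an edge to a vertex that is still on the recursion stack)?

DFS from r (visiting neighbors in alphabetical order); mark gray on enter, black on exit:
r gray
  s gray
    t gray
    t black
    v gray
      v→t: t black — skip
    v black
  s black
  r→t: t black — skip
  u gray
    u→s: s black — skip
    u→v: v black — skip
  u black
  w gray
    m gray
      n gray
        o gray
          o→s: s black — skip
          o→t: t black — skip
          o→u: u black — skip
        o black
        q gray
          p gray
            p→r: r is gray → back edge
First back edge: p → r.

p→r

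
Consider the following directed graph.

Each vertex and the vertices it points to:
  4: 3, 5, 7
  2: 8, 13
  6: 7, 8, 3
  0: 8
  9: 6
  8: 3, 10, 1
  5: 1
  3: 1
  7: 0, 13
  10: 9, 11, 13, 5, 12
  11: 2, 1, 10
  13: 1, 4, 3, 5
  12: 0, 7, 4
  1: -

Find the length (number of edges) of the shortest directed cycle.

For each vertex v, BFS finds the shortest path from v back to v.
The shortest such closed walk is 10 → 11 → 10, length 2.

2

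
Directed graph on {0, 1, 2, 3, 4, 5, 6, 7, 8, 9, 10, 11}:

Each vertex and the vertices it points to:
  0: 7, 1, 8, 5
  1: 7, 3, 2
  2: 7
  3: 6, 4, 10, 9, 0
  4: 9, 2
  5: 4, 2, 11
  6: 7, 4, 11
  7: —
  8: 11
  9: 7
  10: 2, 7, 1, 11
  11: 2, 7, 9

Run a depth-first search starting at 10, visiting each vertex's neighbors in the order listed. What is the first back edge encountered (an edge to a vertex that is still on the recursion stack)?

DFS from 10 (visiting each vertex's neighbors in the order listed); mark gray on enter, black on exit:
10 gray
  2 gray
    7 gray
    7 black
  2 black
  10→7: 7 black — skip
  1 gray
    1→7: 7 black — skip
    3 gray
      6 gray
        6→7: 7 black — skip
        4 gray
          9 gray
            9→7: 7 black — skip
          9 black
          4→2: 2 black — skip
        4 black
        11 gray
          11→2: 2 black — skip
          11→7: 7 black — skip
          11→9: 9 black — skip
        11 black
      6 black
      3→4: 4 black — skip
      3→10: 10 is gray → back edge
First back edge: 3 → 10.

3->10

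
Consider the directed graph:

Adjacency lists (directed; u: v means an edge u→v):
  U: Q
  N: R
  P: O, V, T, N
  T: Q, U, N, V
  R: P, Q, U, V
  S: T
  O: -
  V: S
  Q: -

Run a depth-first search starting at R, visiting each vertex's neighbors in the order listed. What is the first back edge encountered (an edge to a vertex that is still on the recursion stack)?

N→R

DFS from R (visiting each vertex's neighbors in the order listed); mark gray on enter, black on exit:
R gray
  P gray
    O gray
    O black
    V gray
      S gray
        T gray
          Q gray
          Q black
          U gray
            U→Q: Q black — skip
          U black
          N gray
            N→R: R is gray → back edge
First back edge: N → R.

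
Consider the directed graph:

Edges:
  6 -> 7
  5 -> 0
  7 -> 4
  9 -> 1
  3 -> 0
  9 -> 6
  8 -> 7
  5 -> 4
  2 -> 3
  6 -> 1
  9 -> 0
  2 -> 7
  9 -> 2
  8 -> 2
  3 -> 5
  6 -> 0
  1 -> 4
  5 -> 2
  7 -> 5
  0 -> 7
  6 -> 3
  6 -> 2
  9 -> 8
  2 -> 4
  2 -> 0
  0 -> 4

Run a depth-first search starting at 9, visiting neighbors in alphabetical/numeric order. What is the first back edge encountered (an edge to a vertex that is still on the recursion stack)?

DFS from 9 (visiting neighbors in alphabetical/numeric order); mark gray on enter, black on exit:
9 gray
  0 gray
    4 gray
    4 black
    7 gray
      7→4: 4 black — skip
      5 gray
        5→0: 0 is gray → back edge
First back edge: 5 → 0.

5→0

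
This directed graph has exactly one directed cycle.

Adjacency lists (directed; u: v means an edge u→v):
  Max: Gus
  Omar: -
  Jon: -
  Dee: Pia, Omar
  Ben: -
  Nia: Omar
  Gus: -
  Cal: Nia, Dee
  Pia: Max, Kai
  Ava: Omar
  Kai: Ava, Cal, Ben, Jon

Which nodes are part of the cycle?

Cal, Dee, Kai, Pia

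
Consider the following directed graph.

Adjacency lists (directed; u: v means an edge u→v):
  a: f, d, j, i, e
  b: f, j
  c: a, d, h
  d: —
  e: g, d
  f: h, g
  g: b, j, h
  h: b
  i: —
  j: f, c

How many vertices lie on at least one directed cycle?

8

A vertex is on a directed cycle iff it belongs to a strongly connected component of size ≥ 2 (or has a self-loop).
The vertices on cycles are {a, b, c, e, f, g, h, j} — 8 in total.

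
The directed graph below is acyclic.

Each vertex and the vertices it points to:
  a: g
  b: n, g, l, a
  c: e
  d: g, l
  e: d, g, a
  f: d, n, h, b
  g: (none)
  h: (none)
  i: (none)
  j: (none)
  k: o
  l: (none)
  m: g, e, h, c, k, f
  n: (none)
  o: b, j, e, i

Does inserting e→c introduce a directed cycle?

Adding e→c creates a cycle iff c can already reach e.
Path from c: c → e.
So c → … → e → c is a cycle.

Yes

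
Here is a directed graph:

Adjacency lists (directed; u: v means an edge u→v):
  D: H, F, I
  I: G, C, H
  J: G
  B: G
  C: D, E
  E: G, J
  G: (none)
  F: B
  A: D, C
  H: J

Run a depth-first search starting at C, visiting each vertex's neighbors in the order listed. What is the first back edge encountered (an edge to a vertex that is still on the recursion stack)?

DFS from C (visiting each vertex's neighbors in the order listed); mark gray on enter, black on exit:
C gray
  D gray
    H gray
      J gray
        G gray
        G black
      J black
    H black
    F gray
      B gray
        B→G: G black — skip
      B black
    F black
    I gray
      I→G: G black — skip
      I→C: C is gray → back edge
First back edge: I → C.

I->C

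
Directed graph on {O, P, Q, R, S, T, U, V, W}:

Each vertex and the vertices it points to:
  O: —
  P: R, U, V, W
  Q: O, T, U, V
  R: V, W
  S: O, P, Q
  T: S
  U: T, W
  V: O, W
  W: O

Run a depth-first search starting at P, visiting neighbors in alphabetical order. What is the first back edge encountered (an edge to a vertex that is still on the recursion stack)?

DFS from P (visiting neighbors in alphabetical order); mark gray on enter, black on exit:
P gray
  R gray
    V gray
      O gray
      O black
      W gray
        W→O: O black — skip
      W black
    V black
    R→W: W black — skip
  R black
  U gray
    T gray
      S gray
        S→O: O black — skip
        S→P: P is gray → back edge
First back edge: S → P.

S->P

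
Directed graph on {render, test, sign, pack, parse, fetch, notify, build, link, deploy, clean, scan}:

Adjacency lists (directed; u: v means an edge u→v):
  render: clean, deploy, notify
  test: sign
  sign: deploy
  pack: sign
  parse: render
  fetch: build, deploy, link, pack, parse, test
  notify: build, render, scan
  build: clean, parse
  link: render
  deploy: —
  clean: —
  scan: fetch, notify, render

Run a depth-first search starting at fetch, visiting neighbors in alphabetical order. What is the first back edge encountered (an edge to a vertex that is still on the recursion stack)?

notify->build

DFS from fetch (visiting neighbors in alphabetical order); mark gray on enter, black on exit:
fetch gray
  build gray
    clean gray
    clean black
    parse gray
      render gray
        render→clean: clean black — skip
        deploy gray
        deploy black
        notify gray
          notify→build: build is gray → back edge
First back edge: notify → build.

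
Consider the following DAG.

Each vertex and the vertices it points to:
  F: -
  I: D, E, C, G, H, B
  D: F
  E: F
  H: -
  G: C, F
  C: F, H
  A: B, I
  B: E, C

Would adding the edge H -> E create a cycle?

Adding H→E creates a cycle iff E can already reach H.
Explore from E: no path reaches H. The graph stays acyclic.

No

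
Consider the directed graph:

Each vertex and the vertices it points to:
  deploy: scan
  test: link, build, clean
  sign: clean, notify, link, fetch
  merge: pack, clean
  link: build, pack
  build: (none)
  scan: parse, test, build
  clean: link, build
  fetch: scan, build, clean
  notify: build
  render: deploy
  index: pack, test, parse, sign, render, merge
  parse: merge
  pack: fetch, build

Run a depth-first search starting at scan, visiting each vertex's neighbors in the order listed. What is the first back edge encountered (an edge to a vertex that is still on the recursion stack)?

fetch->scan

DFS from scan (visiting each vertex's neighbors in the order listed); mark gray on enter, black on exit:
scan gray
  parse gray
    merge gray
      pack gray
        fetch gray
          fetch→scan: scan is gray → back edge
First back edge: fetch → scan.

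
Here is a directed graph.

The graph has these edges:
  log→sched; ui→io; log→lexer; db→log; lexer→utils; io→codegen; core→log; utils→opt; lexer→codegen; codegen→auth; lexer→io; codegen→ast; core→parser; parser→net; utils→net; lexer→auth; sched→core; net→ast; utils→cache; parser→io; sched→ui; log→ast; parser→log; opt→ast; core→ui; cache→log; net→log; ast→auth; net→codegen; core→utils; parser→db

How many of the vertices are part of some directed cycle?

A vertex is on a directed cycle iff it belongs to a strongly connected component of size ≥ 2 (or has a self-loop).
The vertices on cycles are {db, log, net, core, cache, lexer, sched, utils, parser} — 9 in total.

9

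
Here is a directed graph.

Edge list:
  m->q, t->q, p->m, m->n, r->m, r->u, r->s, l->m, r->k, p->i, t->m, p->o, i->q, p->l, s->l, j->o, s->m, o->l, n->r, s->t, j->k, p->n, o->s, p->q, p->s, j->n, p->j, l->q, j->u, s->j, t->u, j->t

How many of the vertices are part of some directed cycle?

A vertex is on a directed cycle iff it belongs to a strongly connected component of size ≥ 2 (or has a self-loop).
The vertices on cycles are {j, l, m, n, o, r, s, t} — 8 in total.

8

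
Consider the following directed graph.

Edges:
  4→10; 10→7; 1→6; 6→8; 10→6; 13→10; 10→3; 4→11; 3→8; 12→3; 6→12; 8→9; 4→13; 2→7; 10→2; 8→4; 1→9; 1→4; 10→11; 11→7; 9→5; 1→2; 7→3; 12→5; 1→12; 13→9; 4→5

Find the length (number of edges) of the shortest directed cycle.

4

For each vertex v, BFS finds the shortest path from v back to v.
The shortest such closed walk is 4 → 10 → 3 → 8 → 4, length 4.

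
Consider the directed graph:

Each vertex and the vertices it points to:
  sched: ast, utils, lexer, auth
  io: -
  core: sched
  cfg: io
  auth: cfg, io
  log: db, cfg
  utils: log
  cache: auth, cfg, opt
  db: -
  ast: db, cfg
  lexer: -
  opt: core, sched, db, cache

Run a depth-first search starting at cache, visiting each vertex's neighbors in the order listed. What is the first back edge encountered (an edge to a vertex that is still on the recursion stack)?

opt→cache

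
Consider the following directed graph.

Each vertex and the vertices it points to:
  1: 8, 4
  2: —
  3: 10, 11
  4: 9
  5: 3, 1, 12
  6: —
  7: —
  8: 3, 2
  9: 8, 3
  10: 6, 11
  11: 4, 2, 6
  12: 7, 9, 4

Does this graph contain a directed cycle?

DFS with white/gray/black marking, starting from 4:
4 gray
  9 gray
    8 gray
      3 gray
        10 gray
          6 gray
          6 black
          11 gray
            11→4: 4 is gray → back edge
Back edge found, so a cycle exists: 4 → 9 → 8 → 3 → 10 → 11 → 4.

Yes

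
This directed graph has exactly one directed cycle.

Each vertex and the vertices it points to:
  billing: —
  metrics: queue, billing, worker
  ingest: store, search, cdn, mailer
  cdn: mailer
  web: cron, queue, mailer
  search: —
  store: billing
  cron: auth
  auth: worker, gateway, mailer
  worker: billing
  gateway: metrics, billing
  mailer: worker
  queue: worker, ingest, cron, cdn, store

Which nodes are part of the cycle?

auth, cron, queue, gateway, metrics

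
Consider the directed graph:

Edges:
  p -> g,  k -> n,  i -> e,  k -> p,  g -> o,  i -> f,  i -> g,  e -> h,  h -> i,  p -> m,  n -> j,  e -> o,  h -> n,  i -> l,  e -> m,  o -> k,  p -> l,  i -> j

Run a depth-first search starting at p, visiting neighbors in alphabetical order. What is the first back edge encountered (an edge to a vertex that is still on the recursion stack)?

DFS from p (visiting neighbors in alphabetical order); mark gray on enter, black on exit:
p gray
  g gray
    o gray
      k gray
        n gray
          j gray
          j black
        n black
        k→p: p is gray → back edge
First back edge: k → p.

k->p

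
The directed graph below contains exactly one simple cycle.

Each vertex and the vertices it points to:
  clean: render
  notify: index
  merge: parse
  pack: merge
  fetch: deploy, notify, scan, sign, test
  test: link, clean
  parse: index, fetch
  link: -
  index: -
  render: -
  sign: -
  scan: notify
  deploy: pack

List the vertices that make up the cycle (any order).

DFS with gray/black marking from fetch:
fetch gray
  deploy gray
    pack gray
      merge gray
        parse gray
          index gray
          index black
          parse→fetch: fetch is gray → back edge
Back edge closes the cycle fetch → deploy → pack → merge → parse → fetch; its vertices are {pack, fetch, merge, parse, deploy}.

pack, fetch, merge, parse, deploy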